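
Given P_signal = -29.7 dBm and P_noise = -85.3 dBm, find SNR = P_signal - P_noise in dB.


SNR = -29.7 - (-85.3) = 55.6 dB

55.6 dB


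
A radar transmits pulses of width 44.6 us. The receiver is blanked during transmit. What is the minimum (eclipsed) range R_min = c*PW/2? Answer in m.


R_min = 3e8 * 44.6e-6 / 2 = 6690.0 m

6690.0 m


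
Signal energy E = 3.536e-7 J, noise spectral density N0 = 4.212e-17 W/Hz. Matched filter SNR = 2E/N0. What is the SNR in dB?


SNR_lin = 2 * 3.536e-7 / 4.212e-17 = 1.679e10
SNR_dB = 10*log10(1.679e10) = 102.3 dB

102.3 dB


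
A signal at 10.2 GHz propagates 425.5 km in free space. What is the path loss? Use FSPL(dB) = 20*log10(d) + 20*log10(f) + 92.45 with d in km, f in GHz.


20*log10(425.5) = 52.58
20*log10(10.2) = 20.17
FSPL = 165.2 dB

165.2 dB


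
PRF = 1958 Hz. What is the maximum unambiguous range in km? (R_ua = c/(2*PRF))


R_ua = 3e8 / (2 * 1958) = 76608.8 m = 76.6 km

76.6 km


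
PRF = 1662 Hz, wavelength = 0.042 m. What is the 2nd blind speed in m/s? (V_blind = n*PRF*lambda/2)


V_blind = 2 * 1662 * 0.042 / 2 = 69.8 m/s

69.8 m/s


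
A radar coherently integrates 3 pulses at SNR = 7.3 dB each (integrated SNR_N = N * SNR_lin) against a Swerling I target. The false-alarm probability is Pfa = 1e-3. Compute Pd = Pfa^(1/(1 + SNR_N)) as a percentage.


SNR_lin = 10^(7.3/10) = 5.37032
SNR_N = 3 * 5.37032 = 16.11096
1/(1 + SNR_N) = 1/17.11096 = 0.0584421
Pd = (1e-3)^0.0584421 = 0.66784
Pd = 66.8%

66.8%


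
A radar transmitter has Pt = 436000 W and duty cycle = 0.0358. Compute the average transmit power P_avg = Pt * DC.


P_avg = 436000 * 0.0358 = 15608.8 W

15608.8 W


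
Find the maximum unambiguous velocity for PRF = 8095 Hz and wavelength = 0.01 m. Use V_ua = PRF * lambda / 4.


V_ua = 8095 * 0.01 / 4 = 20.2 m/s

20.2 m/s


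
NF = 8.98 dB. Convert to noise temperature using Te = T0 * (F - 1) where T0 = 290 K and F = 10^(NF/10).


NF_lin = 10^(8.98/10) = 7.906786
Te = 290 * (7.906786 - 1) = 2003.0 K

2003.0 K


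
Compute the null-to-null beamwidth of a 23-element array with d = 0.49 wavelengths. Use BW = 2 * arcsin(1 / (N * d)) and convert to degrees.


1/(N*d) = 1/(23*0.49) = 0.088731
BW = 2*arcsin(0.088731) = 10.2 degrees

10.2 degrees


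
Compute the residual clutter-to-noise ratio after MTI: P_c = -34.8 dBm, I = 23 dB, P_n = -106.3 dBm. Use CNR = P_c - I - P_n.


CNR = -34.8 - 23 - (-106.3) = 48.5 dB

48.5 dB


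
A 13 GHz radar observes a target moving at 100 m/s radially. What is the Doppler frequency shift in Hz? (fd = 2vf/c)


fd = 2 * 100 * 13000000000.0 / 3e8 = 8666.7 Hz

8666.7 Hz


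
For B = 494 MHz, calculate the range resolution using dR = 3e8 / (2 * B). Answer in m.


dR = 3e8 / (2 * 494000000.0) = 0.3 m

0.3 m


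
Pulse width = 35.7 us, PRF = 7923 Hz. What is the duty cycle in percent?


DC = 35.7e-6 * 7923 * 100 = 28.29%

28.29%


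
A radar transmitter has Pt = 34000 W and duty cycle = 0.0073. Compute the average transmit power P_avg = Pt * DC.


P_avg = 34000 * 0.0073 = 248.2 W

248.2 W


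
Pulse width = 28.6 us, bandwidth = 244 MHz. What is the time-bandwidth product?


TBP = 28.6 * 244 = 6978.4

6978.4


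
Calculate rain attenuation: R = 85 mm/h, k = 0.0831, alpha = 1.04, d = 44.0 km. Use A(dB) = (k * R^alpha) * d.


gamma = 0.0831 * 85^1.04 = 8.437168 dB/km
A = 8.437168 * 44.0 = 371.24 dB

371.24 dB


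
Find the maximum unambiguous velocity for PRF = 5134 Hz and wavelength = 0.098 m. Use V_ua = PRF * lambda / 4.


V_ua = 5134 * 0.098 / 4 = 125.8 m/s

125.8 m/s


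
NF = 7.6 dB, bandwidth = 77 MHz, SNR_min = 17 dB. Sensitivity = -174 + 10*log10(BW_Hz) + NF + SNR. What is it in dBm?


10*log10(77000000.0) = 78.86
S = -174 + 78.86 + 7.6 + 17 = -70.5 dBm

-70.5 dBm


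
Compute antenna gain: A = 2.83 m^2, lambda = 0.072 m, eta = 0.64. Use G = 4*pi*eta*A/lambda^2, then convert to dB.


G_linear = 4*pi*0.64*2.83/0.072^2 = 4390.47
G_dB = 10*log10(4390.47) = 36.4 dB

36.4 dB


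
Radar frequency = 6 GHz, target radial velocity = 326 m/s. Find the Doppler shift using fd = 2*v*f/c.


fd = 2 * 326 * 6000000000.0 / 3e8 = 13040.0 Hz

13040.0 Hz


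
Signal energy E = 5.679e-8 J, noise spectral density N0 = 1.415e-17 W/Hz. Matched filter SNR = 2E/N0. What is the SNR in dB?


SNR_lin = 2 * 5.679e-8 / 1.415e-17 = 8.027e9
SNR_dB = 10*log10(8.027e9) = 99.0 dB

99.0 dB


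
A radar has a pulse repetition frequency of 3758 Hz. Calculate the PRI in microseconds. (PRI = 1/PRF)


PRI = 1/3758 = 0.000266099 s = 266.1 us

266.1 us


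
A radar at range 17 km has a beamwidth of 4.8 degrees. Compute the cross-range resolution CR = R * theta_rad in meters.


BW_rad = 0.083775804
CR = 17000 * 0.083775804 = 1424.2 m

1424.2 m


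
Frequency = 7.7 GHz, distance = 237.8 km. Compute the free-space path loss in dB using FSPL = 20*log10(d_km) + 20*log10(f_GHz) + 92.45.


20*log10(237.8) = 47.52
20*log10(7.7) = 17.73
FSPL = 157.7 dB

157.7 dB


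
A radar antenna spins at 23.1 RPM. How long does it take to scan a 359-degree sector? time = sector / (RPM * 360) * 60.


t = 359 / (23.1 * 360) * 60 = 2.59 s

2.59 s


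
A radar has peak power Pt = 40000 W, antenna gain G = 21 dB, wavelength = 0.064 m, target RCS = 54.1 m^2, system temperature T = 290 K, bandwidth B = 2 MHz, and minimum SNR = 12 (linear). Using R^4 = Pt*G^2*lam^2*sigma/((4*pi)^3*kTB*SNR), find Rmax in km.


G_lin = 10^(21/10) = 125.892541
R^4 = 40000 * 125.892541^2 * 0.064^2 * 54.1 / ((4*pi)^3 * 1.38e-23 * 290 * 2000000.0 * 12)
R^4 = 7.37054e17 m^4
R_max = (7.37054e17)^(1/4) = 29300.5 m = 29.3 km

29.3 km


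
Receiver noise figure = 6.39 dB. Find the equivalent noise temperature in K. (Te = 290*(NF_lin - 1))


NF_lin = 10^(6.39/10) = 4.355119
Te = 290 * (4.355119 - 1) = 973.0 K

973.0 K


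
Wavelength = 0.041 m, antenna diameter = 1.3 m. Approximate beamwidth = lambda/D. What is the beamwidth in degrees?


BW_rad = 0.041 / 1.3 = 0.031538
BW_deg = 1.81 degrees

1.81 degrees


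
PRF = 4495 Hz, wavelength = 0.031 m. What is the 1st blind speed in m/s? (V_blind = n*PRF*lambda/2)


V_blind = 1 * 4495 * 0.031 / 2 = 69.7 m/s

69.7 m/s


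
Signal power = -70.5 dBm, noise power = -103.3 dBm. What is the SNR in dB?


SNR = -70.5 - (-103.3) = 32.8 dB

32.8 dB


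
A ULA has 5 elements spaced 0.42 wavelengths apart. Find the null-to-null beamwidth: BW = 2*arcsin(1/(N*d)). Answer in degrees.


1/(N*d) = 1/(5*0.42) = 0.47619
BW = 2*arcsin(0.47619) = 56.9 degrees

56.9 degrees


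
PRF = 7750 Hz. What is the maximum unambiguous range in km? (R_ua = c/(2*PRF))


R_ua = 3e8 / (2 * 7750) = 19354.8 m = 19.4 km

19.4 km


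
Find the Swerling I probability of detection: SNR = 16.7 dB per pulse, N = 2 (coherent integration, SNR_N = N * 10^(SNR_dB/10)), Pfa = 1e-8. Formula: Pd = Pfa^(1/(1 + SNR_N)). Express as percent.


SNR_lin = 10^(16.7/10) = 46.77351
SNR_N = 2 * 46.77351 = 93.54702
1/(1 + SNR_N) = 1/94.54702 = 0.0105767
Pd = (1e-8)^0.0105767 = 0.82297
Pd = 82.3%

82.3%


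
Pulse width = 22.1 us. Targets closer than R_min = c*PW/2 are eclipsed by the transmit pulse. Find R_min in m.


R_min = 3e8 * 22.1e-6 / 2 = 3315.0 m

3315.0 m


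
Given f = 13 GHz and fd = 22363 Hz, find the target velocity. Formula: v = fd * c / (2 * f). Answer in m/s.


v = 22363 * 3e8 / (2 * 13000000000.0) = 258.0 m/s

258.0 m/s


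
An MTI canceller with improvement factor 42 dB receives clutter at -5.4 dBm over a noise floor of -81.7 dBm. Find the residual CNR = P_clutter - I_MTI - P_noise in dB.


CNR = -5.4 - 42 - (-81.7) = 34.3 dB

34.3 dB


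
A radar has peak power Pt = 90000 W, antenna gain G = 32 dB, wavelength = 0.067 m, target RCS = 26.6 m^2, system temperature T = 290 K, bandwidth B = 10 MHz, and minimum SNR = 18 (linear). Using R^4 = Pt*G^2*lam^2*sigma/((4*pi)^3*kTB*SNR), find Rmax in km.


G_lin = 10^(32/10) = 1584.893192
R^4 = 90000 * 1584.893192^2 * 0.067^2 * 26.6 / ((4*pi)^3 * 1.38e-23 * 290 * 10000000.0 * 18)
R^4 = 1.8884e19 m^4
R_max = (1.8884e19)^(1/4) = 65921.0 m = 65.9 km

65.9 km


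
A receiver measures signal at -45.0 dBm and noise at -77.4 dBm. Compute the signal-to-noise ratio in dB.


SNR = -45.0 - (-77.4) = 32.4 dB

32.4 dB


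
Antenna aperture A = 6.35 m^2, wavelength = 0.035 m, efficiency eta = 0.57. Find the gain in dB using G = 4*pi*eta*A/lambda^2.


G_linear = 4*pi*0.57*6.35/0.035^2 = 37129.78
G_dB = 10*log10(37129.78) = 45.7 dB

45.7 dB


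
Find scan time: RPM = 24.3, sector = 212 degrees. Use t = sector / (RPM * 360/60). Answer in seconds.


t = 212 / (24.3 * 360) * 60 = 1.45 s

1.45 s


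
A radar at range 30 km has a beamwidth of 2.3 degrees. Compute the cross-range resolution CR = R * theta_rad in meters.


BW_rad = 0.040142573
CR = 30000 * 0.040142573 = 1204.3 m

1204.3 m


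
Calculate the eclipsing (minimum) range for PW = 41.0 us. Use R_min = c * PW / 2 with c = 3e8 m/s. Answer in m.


R_min = 3e8 * 41.0e-6 / 2 = 6150.0 m

6150.0 m


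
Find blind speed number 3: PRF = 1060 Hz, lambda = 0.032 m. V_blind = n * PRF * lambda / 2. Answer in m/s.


V_blind = 3 * 1060 * 0.032 / 2 = 50.9 m/s

50.9 m/s


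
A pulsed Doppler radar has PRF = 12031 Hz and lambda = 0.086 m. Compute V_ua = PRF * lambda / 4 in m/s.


V_ua = 12031 * 0.086 / 4 = 258.7 m/s

258.7 m/s


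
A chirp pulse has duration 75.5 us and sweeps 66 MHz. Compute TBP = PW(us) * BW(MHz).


TBP = 75.5 * 66 = 4983.0

4983.0


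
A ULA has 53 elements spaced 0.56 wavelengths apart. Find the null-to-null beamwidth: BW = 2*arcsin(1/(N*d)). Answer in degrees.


1/(N*d) = 1/(53*0.56) = 0.033693
BW = 2*arcsin(0.033693) = 3.9 degrees

3.9 degrees


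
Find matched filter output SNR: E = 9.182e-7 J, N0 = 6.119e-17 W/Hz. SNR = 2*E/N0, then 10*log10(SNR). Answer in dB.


SNR_lin = 2 * 9.182e-7 / 6.119e-17 = 3.001e10
SNR_dB = 10*log10(3.001e10) = 104.8 dB

104.8 dB


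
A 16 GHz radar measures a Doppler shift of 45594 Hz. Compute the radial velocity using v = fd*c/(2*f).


v = 45594 * 3e8 / (2 * 16000000000.0) = 427.4 m/s

427.4 m/s


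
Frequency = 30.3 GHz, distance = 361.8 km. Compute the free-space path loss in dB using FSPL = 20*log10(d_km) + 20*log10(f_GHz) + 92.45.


20*log10(361.8) = 51.17
20*log10(30.3) = 29.63
FSPL = 173.2 dB

173.2 dB


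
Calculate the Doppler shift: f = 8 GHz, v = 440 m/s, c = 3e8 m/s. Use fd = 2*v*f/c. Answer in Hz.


fd = 2 * 440 * 8000000000.0 / 3e8 = 23466.7 Hz

23466.7 Hz


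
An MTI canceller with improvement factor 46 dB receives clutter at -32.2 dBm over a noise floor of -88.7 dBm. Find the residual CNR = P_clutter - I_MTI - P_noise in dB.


CNR = -32.2 - 46 - (-88.7) = 10.5 dB

10.5 dB


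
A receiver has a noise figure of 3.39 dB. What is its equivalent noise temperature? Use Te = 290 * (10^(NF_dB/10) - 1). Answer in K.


NF_lin = 10^(3.39/10) = 2.18273
Te = 290 * (2.18273 - 1) = 343.0 K

343.0 K


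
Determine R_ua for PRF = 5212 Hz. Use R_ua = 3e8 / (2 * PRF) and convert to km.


R_ua = 3e8 / (2 * 5212) = 28779.7 m = 28.8 km

28.8 km


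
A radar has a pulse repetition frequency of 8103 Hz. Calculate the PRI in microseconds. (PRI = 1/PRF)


PRI = 1/8103 = 0.0001234111 s = 123.4 us

123.4 us


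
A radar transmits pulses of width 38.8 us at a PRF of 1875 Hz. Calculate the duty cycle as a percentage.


DC = 38.8e-6 * 1875 * 100 = 7.28%

7.28%


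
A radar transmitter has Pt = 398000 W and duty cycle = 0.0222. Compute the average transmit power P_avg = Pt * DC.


P_avg = 398000 * 0.0222 = 8835.6 W

8835.6 W


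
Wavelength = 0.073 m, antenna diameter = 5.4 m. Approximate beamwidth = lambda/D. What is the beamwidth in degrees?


BW_rad = 0.073 / 5.4 = 0.013519
BW_deg = 0.77 degrees

0.77 degrees


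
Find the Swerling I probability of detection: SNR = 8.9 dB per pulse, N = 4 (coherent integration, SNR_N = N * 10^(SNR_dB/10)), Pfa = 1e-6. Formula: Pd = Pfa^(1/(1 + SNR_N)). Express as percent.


SNR_lin = 10^(8.9/10) = 7.76247
SNR_N = 4 * 7.76247 = 31.04988
1/(1 + SNR_N) = 1/32.04988 = 0.0312014
Pd = (1e-6)^0.0312014 = 0.64982
Pd = 65.0%

65.0%


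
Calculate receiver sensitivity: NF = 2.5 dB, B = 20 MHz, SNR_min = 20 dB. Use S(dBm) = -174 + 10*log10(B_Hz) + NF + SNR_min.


10*log10(20000000.0) = 73.01
S = -174 + 73.01 + 2.5 + 20 = -78.5 dBm

-78.5 dBm


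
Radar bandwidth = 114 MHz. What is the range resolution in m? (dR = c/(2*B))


dR = 3e8 / (2 * 114000000.0) = 1.32 m

1.32 m


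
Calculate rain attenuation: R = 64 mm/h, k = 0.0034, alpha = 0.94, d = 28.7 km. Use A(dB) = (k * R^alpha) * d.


gamma = 0.0034 * 64^0.94 = 0.169546 dB/km
A = 0.169546 * 28.7 = 4.87 dB

4.87 dB


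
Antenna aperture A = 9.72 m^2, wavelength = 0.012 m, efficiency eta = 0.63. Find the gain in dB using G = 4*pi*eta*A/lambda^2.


G_linear = 4*pi*0.63*9.72/0.012^2 = 534384.91
G_dB = 10*log10(534384.91) = 57.3 dB

57.3 dB


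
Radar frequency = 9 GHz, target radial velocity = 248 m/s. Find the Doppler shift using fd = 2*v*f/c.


fd = 2 * 248 * 9000000000.0 / 3e8 = 14880.0 Hz

14880.0 Hz


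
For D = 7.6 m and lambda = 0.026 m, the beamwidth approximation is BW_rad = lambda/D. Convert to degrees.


BW_rad = 0.026 / 7.6 = 0.003421
BW_deg = 0.2 degrees

0.2 degrees


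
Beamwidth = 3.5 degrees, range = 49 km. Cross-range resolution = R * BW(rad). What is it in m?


BW_rad = 0.061086524
CR = 49000 * 0.061086524 = 2993.2 m

2993.2 m


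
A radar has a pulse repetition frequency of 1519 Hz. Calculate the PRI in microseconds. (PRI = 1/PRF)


PRI = 1/1519 = 0.0006583278 s = 658.3 us

658.3 us


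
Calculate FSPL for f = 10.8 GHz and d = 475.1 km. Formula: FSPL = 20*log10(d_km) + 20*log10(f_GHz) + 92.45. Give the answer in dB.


20*log10(475.1) = 53.54
20*log10(10.8) = 20.67
FSPL = 166.7 dB

166.7 dB


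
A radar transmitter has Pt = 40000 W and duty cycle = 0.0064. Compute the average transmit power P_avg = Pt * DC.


P_avg = 40000 * 0.0064 = 256.0 W

256.0 W


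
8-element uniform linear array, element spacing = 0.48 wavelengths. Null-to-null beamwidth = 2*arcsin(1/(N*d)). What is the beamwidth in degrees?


1/(N*d) = 1/(8*0.48) = 0.260417
BW = 2*arcsin(0.260417) = 30.2 degrees

30.2 degrees


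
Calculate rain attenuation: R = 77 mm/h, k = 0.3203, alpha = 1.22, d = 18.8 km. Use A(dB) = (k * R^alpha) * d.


gamma = 0.3203 * 77^1.22 = 64.132124 dB/km
A = 64.132124 * 18.8 = 1205.68 dB

1205.68 dB


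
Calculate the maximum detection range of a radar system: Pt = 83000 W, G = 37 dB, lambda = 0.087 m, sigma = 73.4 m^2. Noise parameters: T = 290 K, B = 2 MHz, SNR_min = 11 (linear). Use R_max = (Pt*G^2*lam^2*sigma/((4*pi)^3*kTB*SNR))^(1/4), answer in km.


G_lin = 10^(37/10) = 5011.872336
R^4 = 83000 * 5011.872336^2 * 0.087^2 * 73.4 / ((4*pi)^3 * 1.38e-23 * 290 * 2000000.0 * 11)
R^4 = 6.62954e21 m^4
R_max = (6.62954e21)^(1/4) = 285345.4 m = 285.3 km

285.3 km


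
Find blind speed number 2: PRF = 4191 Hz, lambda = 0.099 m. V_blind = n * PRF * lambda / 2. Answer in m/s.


V_blind = 2 * 4191 * 0.099 / 2 = 414.9 m/s

414.9 m/s


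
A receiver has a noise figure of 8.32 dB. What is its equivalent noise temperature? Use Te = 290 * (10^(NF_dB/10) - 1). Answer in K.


NF_lin = 10^(8.32/10) = 6.792036
Te = 290 * (6.792036 - 1) = 1679.7 K

1679.7 K


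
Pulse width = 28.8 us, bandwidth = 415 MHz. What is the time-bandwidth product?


TBP = 28.8 * 415 = 11952.0

11952.0


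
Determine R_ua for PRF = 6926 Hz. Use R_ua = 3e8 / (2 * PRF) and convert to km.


R_ua = 3e8 / (2 * 6926) = 21657.5 m = 21.7 km

21.7 km


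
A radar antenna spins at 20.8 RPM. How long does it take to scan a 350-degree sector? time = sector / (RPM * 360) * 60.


t = 350 / (20.8 * 360) * 60 = 2.8 s

2.8 s


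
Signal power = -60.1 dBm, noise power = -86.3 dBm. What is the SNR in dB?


SNR = -60.1 - (-86.3) = 26.2 dB

26.2 dB


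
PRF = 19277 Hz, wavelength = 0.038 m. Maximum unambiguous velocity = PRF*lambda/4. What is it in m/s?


V_ua = 19277 * 0.038 / 4 = 183.1 m/s

183.1 m/s


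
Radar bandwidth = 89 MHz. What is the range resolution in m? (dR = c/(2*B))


dR = 3e8 / (2 * 89000000.0) = 1.69 m

1.69 m


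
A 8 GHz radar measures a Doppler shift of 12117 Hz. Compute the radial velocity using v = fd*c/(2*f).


v = 12117 * 3e8 / (2 * 8000000000.0) = 227.2 m/s

227.2 m/s


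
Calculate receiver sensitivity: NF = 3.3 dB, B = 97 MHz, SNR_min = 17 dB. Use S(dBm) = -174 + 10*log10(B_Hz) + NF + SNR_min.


10*log10(97000000.0) = 79.87
S = -174 + 79.87 + 3.3 + 17 = -73.8 dBm

-73.8 dBm


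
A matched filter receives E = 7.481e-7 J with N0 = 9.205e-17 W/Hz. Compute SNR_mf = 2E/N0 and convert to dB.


SNR_lin = 2 * 7.481e-7 / 9.205e-17 = 1.625e10
SNR_dB = 10*log10(1.625e10) = 102.1 dB

102.1 dB


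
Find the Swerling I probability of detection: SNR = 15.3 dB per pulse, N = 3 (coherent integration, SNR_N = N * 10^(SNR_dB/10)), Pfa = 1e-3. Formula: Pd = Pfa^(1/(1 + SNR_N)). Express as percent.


SNR_lin = 10^(15.3/10) = 33.88442
SNR_N = 3 * 33.88442 = 101.65326
1/(1 + SNR_N) = 1/102.65326 = 0.0097415
Pd = (1e-3)^0.0097415 = 0.93492
Pd = 93.5%

93.5%


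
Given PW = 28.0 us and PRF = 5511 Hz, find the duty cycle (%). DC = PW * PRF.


DC = 28.0e-6 * 5511 * 100 = 15.43%

15.43%


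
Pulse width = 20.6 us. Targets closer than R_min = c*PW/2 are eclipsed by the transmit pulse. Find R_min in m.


R_min = 3e8 * 20.6e-6 / 2 = 3090.0 m

3090.0 m


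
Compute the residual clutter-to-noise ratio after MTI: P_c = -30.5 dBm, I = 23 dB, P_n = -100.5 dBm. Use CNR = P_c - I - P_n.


CNR = -30.5 - 23 - (-100.5) = 47.0 dB

47.0 dB


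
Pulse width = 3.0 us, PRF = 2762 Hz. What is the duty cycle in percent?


DC = 3.0e-6 * 2762 * 100 = 0.83%

0.83%


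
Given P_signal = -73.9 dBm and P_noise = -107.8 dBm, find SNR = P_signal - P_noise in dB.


SNR = -73.9 - (-107.8) = 33.9 dB

33.9 dB


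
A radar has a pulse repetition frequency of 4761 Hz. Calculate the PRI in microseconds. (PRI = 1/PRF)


PRI = 1/4761 = 0.0002100399 s = 210.0 us

210.0 us


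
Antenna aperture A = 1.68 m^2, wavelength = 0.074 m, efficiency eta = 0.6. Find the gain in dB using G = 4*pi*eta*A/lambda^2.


G_linear = 4*pi*0.6*1.68/0.074^2 = 2313.17
G_dB = 10*log10(2313.17) = 33.6 dB

33.6 dB


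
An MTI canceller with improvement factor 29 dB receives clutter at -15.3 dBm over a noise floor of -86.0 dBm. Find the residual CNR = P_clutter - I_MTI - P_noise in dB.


CNR = -15.3 - 29 - (-86.0) = 41.7 dB

41.7 dB


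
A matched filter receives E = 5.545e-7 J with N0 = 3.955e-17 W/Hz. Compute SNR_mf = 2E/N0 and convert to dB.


SNR_lin = 2 * 5.545e-7 / 3.955e-17 = 2.804e10
SNR_dB = 10*log10(2.804e10) = 104.5 dB

104.5 dB


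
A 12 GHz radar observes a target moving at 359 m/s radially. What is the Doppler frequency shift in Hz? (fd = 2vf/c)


fd = 2 * 359 * 12000000000.0 / 3e8 = 28720.0 Hz

28720.0 Hz


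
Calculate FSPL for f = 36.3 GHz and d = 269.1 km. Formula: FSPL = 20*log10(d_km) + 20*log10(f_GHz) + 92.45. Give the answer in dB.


20*log10(269.1) = 48.6
20*log10(36.3) = 31.2
FSPL = 172.2 dB

172.2 dB


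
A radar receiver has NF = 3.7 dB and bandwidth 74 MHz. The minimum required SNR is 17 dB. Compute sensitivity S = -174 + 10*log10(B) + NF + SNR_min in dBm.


10*log10(74000000.0) = 78.69
S = -174 + 78.69 + 3.7 + 17 = -74.6 dBm

-74.6 dBm


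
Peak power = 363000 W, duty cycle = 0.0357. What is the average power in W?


P_avg = 363000 * 0.0357 = 12959.1 W

12959.1 W


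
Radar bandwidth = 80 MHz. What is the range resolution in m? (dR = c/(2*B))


dR = 3e8 / (2 * 80000000.0) = 1.88 m

1.88 m


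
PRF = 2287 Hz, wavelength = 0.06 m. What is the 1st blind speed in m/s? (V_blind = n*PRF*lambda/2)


V_blind = 1 * 2287 * 0.06 / 2 = 68.6 m/s

68.6 m/s


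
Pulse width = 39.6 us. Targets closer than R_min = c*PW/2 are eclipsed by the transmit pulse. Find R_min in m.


R_min = 3e8 * 39.6e-6 / 2 = 5940.0 m

5940.0 m


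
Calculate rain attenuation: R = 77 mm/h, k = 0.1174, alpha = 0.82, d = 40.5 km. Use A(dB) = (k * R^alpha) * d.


gamma = 0.1174 * 77^0.82 = 4.136095 dB/km
A = 4.136095 * 40.5 = 167.51 dB

167.51 dB


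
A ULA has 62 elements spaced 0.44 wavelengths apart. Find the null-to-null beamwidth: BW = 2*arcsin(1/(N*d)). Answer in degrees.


1/(N*d) = 1/(62*0.44) = 0.036657
BW = 2*arcsin(0.036657) = 4.2 degrees

4.2 degrees


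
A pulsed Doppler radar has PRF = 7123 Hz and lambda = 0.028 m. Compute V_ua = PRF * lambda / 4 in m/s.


V_ua = 7123 * 0.028 / 4 = 49.9 m/s

49.9 m/s


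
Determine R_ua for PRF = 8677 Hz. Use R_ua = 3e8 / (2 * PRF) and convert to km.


R_ua = 3e8 / (2 * 8677) = 17287.1 m = 17.3 km

17.3 km


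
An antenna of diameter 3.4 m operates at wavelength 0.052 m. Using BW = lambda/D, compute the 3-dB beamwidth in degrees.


BW_rad = 0.052 / 3.4 = 0.015294
BW_deg = 0.88 degrees

0.88 degrees


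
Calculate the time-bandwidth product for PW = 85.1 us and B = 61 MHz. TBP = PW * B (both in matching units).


TBP = 85.1 * 61 = 5191.1

5191.1


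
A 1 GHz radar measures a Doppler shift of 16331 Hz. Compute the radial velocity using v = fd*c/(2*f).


v = 16331 * 3e8 / (2 * 1000000000.0) = 2449.7 m/s

2449.7 m/s


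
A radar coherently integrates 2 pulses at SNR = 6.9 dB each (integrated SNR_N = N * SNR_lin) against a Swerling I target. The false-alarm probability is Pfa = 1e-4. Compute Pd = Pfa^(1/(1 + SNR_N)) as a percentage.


SNR_lin = 10^(6.9/10) = 4.89779
SNR_N = 2 * 4.89779 = 9.79558
1/(1 + SNR_N) = 1/10.79558 = 0.0926305
Pd = (1e-4)^0.0926305 = 0.42607
Pd = 42.6%

42.6%


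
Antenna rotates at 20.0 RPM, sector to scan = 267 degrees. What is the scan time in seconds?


t = 267 / (20.0 * 360) * 60 = 2.23 s

2.23 s


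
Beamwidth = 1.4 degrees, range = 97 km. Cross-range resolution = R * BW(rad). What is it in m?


BW_rad = 0.02443461
CR = 97000 * 0.02443461 = 2370.2 m

2370.2 m


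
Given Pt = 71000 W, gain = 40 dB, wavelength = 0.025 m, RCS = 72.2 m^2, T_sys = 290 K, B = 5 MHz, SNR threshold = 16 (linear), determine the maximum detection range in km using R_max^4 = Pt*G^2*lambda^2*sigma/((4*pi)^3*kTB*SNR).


G_lin = 10^(40/10) = 10000.0
R^4 = 71000 * 10000.0^2 * 0.025^2 * 72.2 / ((4*pi)^3 * 1.38e-23 * 290 * 5000000.0 * 16)
R^4 = 5.04288e20 m^4
R_max = (5.04288e20)^(1/4) = 149854.5 m = 149.9 km

149.9 km


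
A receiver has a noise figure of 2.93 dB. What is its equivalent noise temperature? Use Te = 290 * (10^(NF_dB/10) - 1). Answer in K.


NF_lin = 10^(2.93/10) = 1.96336
Te = 290 * (1.96336 - 1) = 279.4 K

279.4 K


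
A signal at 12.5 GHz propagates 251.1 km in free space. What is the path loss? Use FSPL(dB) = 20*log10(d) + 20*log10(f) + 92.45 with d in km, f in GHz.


20*log10(251.1) = 48.0
20*log10(12.5) = 21.94
FSPL = 162.4 dB

162.4 dB


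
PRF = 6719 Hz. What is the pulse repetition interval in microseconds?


PRI = 1/6719 = 0.0001488317 s = 148.8 us

148.8 us


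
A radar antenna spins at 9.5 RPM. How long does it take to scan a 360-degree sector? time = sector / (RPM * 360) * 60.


t = 360 / (9.5 * 360) * 60 = 6.32 s

6.32 s


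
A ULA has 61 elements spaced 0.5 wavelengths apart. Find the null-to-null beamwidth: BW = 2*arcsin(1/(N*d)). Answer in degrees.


1/(N*d) = 1/(61*0.5) = 0.032787
BW = 2*arcsin(0.032787) = 3.8 degrees

3.8 degrees


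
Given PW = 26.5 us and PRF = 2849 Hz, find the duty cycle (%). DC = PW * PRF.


DC = 26.5e-6 * 2849 * 100 = 7.55%

7.55%


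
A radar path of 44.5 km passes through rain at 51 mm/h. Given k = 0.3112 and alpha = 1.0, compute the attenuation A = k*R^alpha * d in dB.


gamma = 0.3112 * 51^1.0 = 15.8712 dB/km
A = 15.8712 * 44.5 = 706.27 dB

706.27 dB


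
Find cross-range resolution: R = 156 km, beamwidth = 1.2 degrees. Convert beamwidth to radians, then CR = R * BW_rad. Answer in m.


BW_rad = 0.020943951
CR = 156000 * 0.020943951 = 3267.3 m

3267.3 m


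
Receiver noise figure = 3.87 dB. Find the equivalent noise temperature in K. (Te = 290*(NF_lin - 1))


NF_lin = 10^(3.87/10) = 2.437811
Te = 290 * (2.437811 - 1) = 417.0 K

417.0 K


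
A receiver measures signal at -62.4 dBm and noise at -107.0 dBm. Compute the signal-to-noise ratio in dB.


SNR = -62.4 - (-107.0) = 44.6 dB

44.6 dB


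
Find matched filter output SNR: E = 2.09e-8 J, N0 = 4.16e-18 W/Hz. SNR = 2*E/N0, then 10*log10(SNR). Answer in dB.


SNR_lin = 2 * 2.09e-8 / 4.16e-18 = 1.005e10
SNR_dB = 10*log10(1.005e10) = 100.0 dB

100.0 dB


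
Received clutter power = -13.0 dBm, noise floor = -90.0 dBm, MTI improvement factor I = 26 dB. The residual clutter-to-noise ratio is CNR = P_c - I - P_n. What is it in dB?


CNR = -13.0 - 26 - (-90.0) = 51.0 dB

51.0 dB


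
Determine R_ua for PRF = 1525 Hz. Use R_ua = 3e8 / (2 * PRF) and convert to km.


R_ua = 3e8 / (2 * 1525) = 98360.7 m = 98.4 km

98.4 km


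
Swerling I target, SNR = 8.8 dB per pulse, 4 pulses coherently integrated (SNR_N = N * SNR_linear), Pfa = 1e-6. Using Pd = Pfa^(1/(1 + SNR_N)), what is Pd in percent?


SNR_lin = 10^(8.8/10) = 7.58578
SNR_N = 4 * 7.58578 = 30.34312
1/(1 + SNR_N) = 1/31.34312 = 0.0319049
Pd = (1e-6)^0.0319049 = 0.64353
Pd = 64.4%

64.4%


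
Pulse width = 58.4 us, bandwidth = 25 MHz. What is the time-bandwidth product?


TBP = 58.4 * 25 = 1460.0

1460.0


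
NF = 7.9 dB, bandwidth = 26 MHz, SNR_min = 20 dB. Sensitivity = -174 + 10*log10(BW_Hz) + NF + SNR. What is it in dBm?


10*log10(26000000.0) = 74.15
S = -174 + 74.15 + 7.9 + 20 = -72.0 dBm

-72.0 dBm


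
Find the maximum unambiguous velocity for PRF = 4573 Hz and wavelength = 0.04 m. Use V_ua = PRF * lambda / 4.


V_ua = 4573 * 0.04 / 4 = 45.7 m/s

45.7 m/s


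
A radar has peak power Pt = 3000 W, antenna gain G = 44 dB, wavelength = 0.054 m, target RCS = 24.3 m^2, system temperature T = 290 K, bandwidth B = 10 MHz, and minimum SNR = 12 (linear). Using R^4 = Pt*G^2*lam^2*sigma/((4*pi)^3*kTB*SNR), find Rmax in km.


G_lin = 10^(44/10) = 25118.864315
R^4 = 3000 * 25118.864315^2 * 0.054^2 * 24.3 / ((4*pi)^3 * 1.38e-23 * 290 * 10000000.0 * 12)
R^4 = 1.40743e20 m^4
R_max = (1.40743e20)^(1/4) = 108919.8 m = 108.9 km

108.9 km


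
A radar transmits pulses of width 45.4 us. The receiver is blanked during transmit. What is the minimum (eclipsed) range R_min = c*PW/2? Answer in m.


R_min = 3e8 * 45.4e-6 / 2 = 6810.0 m

6810.0 m


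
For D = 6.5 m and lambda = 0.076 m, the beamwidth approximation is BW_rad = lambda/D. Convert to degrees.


BW_rad = 0.076 / 6.5 = 0.011692
BW_deg = 0.67 degrees

0.67 degrees


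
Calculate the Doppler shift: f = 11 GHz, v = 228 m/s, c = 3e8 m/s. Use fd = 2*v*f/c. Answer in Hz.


fd = 2 * 228 * 11000000000.0 / 3e8 = 16720.0 Hz

16720.0 Hz


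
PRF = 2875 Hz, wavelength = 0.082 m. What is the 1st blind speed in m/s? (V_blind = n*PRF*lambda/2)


V_blind = 1 * 2875 * 0.082 / 2 = 117.9 m/s

117.9 m/s


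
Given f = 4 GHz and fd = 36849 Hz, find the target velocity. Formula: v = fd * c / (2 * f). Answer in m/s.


v = 36849 * 3e8 / (2 * 4000000000.0) = 1381.8 m/s

1381.8 m/s


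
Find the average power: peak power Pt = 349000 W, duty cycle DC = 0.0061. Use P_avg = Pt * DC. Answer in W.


P_avg = 349000 * 0.0061 = 2128.9 W

2128.9 W


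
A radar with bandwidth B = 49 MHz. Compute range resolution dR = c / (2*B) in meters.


dR = 3e8 / (2 * 49000000.0) = 3.06 m

3.06 m


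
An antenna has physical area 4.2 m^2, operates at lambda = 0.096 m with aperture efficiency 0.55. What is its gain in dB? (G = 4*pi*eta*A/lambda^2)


G_linear = 4*pi*0.55*4.2/0.096^2 = 3149.77
G_dB = 10*log10(3149.77) = 35.0 dB

35.0 dB


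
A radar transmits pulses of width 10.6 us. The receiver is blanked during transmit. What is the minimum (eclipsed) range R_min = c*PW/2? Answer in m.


R_min = 3e8 * 10.6e-6 / 2 = 1590.0 m

1590.0 m


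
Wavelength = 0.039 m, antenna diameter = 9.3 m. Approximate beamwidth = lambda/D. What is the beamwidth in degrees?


BW_rad = 0.039 / 9.3 = 0.004194
BW_deg = 0.24 degrees

0.24 degrees


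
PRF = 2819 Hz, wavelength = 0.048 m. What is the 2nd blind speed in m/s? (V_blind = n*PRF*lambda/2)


V_blind = 2 * 2819 * 0.048 / 2 = 135.3 m/s

135.3 m/s


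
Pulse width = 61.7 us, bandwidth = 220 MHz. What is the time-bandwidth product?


TBP = 61.7 * 220 = 13574.0

13574.0


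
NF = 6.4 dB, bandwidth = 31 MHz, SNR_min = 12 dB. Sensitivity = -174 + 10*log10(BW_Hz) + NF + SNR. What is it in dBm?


10*log10(31000000.0) = 74.91
S = -174 + 74.91 + 6.4 + 12 = -80.7 dBm

-80.7 dBm


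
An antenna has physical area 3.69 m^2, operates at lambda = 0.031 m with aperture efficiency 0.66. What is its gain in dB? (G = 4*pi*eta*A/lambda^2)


G_linear = 4*pi*0.66*3.69/0.031^2 = 31846.14
G_dB = 10*log10(31846.14) = 45.0 dB

45.0 dB


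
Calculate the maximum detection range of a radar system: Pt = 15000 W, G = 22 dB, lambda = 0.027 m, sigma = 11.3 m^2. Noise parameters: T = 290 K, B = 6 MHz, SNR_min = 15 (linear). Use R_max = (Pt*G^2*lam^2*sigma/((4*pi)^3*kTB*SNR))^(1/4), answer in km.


G_lin = 10^(22/10) = 158.489319
R^4 = 15000 * 158.489319^2 * 0.027^2 * 11.3 / ((4*pi)^3 * 1.38e-23 * 290 * 6000000.0 * 15)
R^4 = 4.34258e15 m^4
R_max = (4.34258e15)^(1/4) = 8117.8 m = 8.1 km

8.1 km


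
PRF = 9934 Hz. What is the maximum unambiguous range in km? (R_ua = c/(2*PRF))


R_ua = 3e8 / (2 * 9934) = 15099.7 m = 15.1 km

15.1 km


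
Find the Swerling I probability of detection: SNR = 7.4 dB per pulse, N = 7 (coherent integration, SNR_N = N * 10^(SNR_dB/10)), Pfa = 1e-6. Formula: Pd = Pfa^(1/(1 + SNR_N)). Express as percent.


SNR_lin = 10^(7.4/10) = 5.49541
SNR_N = 7 * 5.49541 = 38.46787
1/(1 + SNR_N) = 1/39.46787 = 0.0253371
Pd = (1e-6)^0.0253371 = 0.70466
Pd = 70.5%

70.5%


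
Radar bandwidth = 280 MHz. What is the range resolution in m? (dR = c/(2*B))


dR = 3e8 / (2 * 280000000.0) = 0.54 m

0.54 m


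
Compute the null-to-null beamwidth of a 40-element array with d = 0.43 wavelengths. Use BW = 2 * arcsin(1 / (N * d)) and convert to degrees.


1/(N*d) = 1/(40*0.43) = 0.05814
BW = 2*arcsin(0.05814) = 6.7 degrees

6.7 degrees


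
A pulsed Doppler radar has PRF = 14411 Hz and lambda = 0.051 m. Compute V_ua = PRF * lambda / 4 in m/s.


V_ua = 14411 * 0.051 / 4 = 183.7 m/s

183.7 m/s


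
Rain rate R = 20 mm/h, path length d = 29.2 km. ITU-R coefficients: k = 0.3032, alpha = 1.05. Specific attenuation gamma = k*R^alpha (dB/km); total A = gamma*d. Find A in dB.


gamma = 0.3032 * 20^1.05 = 7.04386 dB/km
A = 7.04386 * 29.2 = 205.68 dB

205.68 dB


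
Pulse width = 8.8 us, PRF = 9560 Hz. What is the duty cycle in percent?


DC = 8.8e-6 * 9560 * 100 = 8.41%

8.41%


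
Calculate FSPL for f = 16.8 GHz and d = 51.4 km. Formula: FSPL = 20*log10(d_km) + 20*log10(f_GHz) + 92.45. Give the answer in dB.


20*log10(51.4) = 34.22
20*log10(16.8) = 24.51
FSPL = 151.2 dB

151.2 dB


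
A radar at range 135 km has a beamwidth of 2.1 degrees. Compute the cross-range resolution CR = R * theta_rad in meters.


BW_rad = 0.036651914
CR = 135000 * 0.036651914 = 4948.0 m

4948.0 m


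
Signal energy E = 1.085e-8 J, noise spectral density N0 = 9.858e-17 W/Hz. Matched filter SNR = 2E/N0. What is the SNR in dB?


SNR_lin = 2 * 1.085e-8 / 9.858e-17 = 2.201e8
SNR_dB = 10*log10(2.201e8) = 83.4 dB

83.4 dB


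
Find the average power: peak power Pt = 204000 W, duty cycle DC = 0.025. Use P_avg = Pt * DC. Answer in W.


P_avg = 204000 * 0.025 = 5100.0 W

5100.0 W


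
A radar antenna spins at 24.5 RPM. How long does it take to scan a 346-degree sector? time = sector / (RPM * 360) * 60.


t = 346 / (24.5 * 360) * 60 = 2.35 s

2.35 s


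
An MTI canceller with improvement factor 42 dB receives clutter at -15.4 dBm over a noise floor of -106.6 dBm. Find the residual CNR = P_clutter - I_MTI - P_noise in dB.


CNR = -15.4 - 42 - (-106.6) = 49.2 dB

49.2 dB


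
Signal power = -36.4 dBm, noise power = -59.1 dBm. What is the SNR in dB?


SNR = -36.4 - (-59.1) = 22.7 dB

22.7 dB


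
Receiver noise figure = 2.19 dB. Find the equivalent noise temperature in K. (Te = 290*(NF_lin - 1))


NF_lin = 10^(2.19/10) = 1.65577
Te = 290 * (1.65577 - 1) = 190.2 K

190.2 K


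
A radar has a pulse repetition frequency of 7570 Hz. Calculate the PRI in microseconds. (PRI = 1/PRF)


PRI = 1/7570 = 0.0001321004 s = 132.1 us

132.1 us


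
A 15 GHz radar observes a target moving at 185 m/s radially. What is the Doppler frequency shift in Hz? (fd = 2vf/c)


fd = 2 * 185 * 15000000000.0 / 3e8 = 18500.0 Hz

18500.0 Hz


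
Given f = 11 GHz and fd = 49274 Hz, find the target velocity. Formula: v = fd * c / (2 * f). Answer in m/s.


v = 49274 * 3e8 / (2 * 11000000000.0) = 671.9 m/s

671.9 m/s


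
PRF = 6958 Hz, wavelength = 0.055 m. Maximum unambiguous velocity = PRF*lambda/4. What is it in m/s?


V_ua = 6958 * 0.055 / 4 = 95.7 m/s

95.7 m/s


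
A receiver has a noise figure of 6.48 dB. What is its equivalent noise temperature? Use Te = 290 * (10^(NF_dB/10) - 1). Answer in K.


NF_lin = 10^(6.48/10) = 4.446313
Te = 290 * (4.446313 - 1) = 999.4 K

999.4 K


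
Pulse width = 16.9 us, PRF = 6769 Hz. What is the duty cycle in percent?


DC = 16.9e-6 * 6769 * 100 = 11.44%

11.44%


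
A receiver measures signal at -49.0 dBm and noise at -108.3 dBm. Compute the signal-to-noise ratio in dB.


SNR = -49.0 - (-108.3) = 59.3 dB

59.3 dB


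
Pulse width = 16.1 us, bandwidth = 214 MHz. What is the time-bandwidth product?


TBP = 16.1 * 214 = 3445.4

3445.4


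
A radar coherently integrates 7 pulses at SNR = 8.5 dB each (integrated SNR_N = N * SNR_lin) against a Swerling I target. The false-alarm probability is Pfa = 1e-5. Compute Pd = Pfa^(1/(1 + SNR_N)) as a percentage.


SNR_lin = 10^(8.5/10) = 7.07946
SNR_N = 7 * 7.07946 = 49.55622
1/(1 + SNR_N) = 1/50.55622 = 0.01978
Pd = (1e-5)^0.01978 = 0.79634
Pd = 79.6%

79.6%


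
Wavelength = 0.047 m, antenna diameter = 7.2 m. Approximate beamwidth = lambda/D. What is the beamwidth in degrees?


BW_rad = 0.047 / 7.2 = 0.006528
BW_deg = 0.37 degrees

0.37 degrees


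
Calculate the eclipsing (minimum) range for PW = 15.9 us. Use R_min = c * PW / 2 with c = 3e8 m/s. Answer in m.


R_min = 3e8 * 15.9e-6 / 2 = 2385.0 m

2385.0 m


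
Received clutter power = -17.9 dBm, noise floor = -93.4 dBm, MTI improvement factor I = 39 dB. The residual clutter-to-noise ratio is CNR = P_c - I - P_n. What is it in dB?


CNR = -17.9 - 39 - (-93.4) = 36.5 dB

36.5 dB


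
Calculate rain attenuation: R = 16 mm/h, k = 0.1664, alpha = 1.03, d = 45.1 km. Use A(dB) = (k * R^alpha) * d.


gamma = 0.1664 * 16^1.03 = 2.893323 dB/km
A = 2.893323 * 45.1 = 130.49 dB

130.49 dB


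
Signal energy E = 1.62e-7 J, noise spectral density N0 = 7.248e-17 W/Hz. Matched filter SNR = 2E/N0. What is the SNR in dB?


SNR_lin = 2 * 1.62e-7 / 7.248e-17 = 4.47e9
SNR_dB = 10*log10(4.47e9) = 96.5 dB

96.5 dB


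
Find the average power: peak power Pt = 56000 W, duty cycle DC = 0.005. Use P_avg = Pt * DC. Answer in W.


P_avg = 56000 * 0.005 = 280.0 W

280.0 W


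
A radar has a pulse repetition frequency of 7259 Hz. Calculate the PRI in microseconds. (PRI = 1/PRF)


PRI = 1/7259 = 0.00013776 s = 137.8 us

137.8 us


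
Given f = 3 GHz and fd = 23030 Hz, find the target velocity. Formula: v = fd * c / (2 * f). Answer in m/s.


v = 23030 * 3e8 / (2 * 3000000000.0) = 1151.5 m/s

1151.5 m/s


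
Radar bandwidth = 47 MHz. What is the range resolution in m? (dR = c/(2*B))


dR = 3e8 / (2 * 47000000.0) = 3.19 m

3.19 m


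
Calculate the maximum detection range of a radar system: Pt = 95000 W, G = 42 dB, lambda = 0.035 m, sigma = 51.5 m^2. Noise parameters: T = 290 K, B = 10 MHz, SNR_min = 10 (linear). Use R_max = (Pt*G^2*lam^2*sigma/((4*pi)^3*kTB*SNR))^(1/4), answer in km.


G_lin = 10^(42/10) = 15848.931925
R^4 = 95000 * 15848.931925^2 * 0.035^2 * 51.5 / ((4*pi)^3 * 1.38e-23 * 290 * 10000000.0 * 10)
R^4 = 1.89566e21 m^4
R_max = (1.89566e21)^(1/4) = 208660.4 m = 208.7 km

208.7 km


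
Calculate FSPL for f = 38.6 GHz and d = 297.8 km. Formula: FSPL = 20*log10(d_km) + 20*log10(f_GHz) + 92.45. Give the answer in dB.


20*log10(297.8) = 49.48
20*log10(38.6) = 31.73
FSPL = 173.7 dB

173.7 dB


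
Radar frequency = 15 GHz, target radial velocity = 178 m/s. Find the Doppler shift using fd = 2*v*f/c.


fd = 2 * 178 * 15000000000.0 / 3e8 = 17800.0 Hz

17800.0 Hz


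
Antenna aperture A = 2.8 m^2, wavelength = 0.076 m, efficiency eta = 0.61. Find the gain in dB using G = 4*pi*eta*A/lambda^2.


G_linear = 4*pi*0.61*2.8/0.076^2 = 3715.96
G_dB = 10*log10(3715.96) = 35.7 dB

35.7 dB


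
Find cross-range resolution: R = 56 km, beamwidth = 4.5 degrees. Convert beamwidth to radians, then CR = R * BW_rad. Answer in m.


BW_rad = 0.078539816
CR = 56000 * 0.078539816 = 4398.2 m

4398.2 m


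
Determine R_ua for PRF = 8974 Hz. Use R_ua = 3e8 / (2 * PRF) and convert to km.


R_ua = 3e8 / (2 * 8974) = 16715.0 m = 16.7 km

16.7 km


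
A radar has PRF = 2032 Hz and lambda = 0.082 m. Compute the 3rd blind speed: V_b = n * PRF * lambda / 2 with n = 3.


V_blind = 3 * 2032 * 0.082 / 2 = 249.9 m/s

249.9 m/s


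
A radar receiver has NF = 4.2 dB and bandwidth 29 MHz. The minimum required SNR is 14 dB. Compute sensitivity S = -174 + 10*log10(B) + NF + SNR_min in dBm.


10*log10(29000000.0) = 74.62
S = -174 + 74.62 + 4.2 + 14 = -81.2 dBm

-81.2 dBm


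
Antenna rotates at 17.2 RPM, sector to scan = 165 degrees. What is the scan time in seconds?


t = 165 / (17.2 * 360) * 60 = 1.6 s

1.6 s


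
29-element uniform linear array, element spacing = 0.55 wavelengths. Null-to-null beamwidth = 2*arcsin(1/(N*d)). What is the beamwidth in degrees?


1/(N*d) = 1/(29*0.55) = 0.062696
BW = 2*arcsin(0.062696) = 7.2 degrees

7.2 degrees


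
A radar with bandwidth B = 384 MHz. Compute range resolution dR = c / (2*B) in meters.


dR = 3e8 / (2 * 384000000.0) = 0.39 m

0.39 m


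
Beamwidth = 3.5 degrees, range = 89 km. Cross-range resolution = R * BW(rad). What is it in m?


BW_rad = 0.061086524
CR = 89000 * 0.061086524 = 5436.7 m

5436.7 m


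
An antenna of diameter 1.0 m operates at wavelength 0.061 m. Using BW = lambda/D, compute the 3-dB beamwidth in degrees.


BW_rad = 0.061 / 1.0 = 0.061
BW_deg = 3.5 degrees

3.5 degrees


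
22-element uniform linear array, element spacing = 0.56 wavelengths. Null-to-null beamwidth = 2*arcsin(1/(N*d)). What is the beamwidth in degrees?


1/(N*d) = 1/(22*0.56) = 0.081169
BW = 2*arcsin(0.081169) = 9.3 degrees

9.3 degrees


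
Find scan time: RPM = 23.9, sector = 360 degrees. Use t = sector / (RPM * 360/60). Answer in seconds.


t = 360 / (23.9 * 360) * 60 = 2.51 s

2.51 s


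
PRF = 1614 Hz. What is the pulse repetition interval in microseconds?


PRI = 1/1614 = 0.0006195787 s = 619.6 us

619.6 us


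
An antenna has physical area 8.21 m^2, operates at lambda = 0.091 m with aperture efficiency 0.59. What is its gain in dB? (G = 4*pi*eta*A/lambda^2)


G_linear = 4*pi*0.59*8.21/0.091^2 = 7350.59
G_dB = 10*log10(7350.59) = 38.7 dB

38.7 dB


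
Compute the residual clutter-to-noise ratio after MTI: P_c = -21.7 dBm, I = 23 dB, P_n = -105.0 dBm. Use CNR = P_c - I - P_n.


CNR = -21.7 - 23 - (-105.0) = 60.3 dB

60.3 dB
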